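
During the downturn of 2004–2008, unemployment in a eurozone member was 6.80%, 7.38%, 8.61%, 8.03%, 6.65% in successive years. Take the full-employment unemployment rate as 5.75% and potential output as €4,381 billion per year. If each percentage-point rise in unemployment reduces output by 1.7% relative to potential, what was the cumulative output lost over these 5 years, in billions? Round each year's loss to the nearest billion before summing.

Year 2004: gap = -1.7 × (6.8 - 5.75) = -1.785%, loss ≈ 4381 × 1.785/100 ≈ 78.
Year 2005: gap = -1.7 × (7.38 - 5.75) = -2.771%, loss ≈ 4381 × 2.771/100 ≈ 121.
Year 2006: gap = -1.7 × (8.61 - 5.75) = -4.862%, loss ≈ 4381 × 4.862/100 ≈ 213.
Year 2007: gap = -1.7 × (8.03 - 5.75) = -3.876%, loss ≈ 4381 × 3.876/100 ≈ 170.
Year 2008: gap = -1.7 × (6.65 - 5.75) = -1.53%, loss ≈ 4381 × 1.53/100 ≈ 67.
Total lost output = 78 + 121 + 213 + 170 + 67 = 649 billion.

€649 billion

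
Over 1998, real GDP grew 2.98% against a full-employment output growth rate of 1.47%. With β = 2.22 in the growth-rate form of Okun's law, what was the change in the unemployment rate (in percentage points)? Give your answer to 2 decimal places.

Growth-rate Okun's law: g_Y = g_Y* - β × Δu, so Δu = (g_Y* - g_Y)/β.
Δu = (1.47 - 2.98)/2.22 = -1.51/2.22 = -0.68 percentage points.

-0.68 percentage points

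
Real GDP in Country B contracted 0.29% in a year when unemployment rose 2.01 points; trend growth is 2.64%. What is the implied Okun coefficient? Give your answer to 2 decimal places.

Growth form: g_Y = g_Y* - β × Δu, so β = (g_Y* - g_Y)/Δu.
β = (2.64 + 0.29)/2.01 = 2.93/2.01 = 1.46.

β ≈ 1.46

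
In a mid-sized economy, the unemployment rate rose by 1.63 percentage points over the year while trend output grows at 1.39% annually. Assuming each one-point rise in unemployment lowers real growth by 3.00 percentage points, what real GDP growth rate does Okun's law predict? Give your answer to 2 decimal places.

-3.50%

Growth-rate Okun's law: g_Y = g_Y* - β × Δu.
g_Y = 1.39 - 3.00 × (1.63) = 1.39 - 4.89 = -3.5%, i.e. -3.50% to 2 d.p.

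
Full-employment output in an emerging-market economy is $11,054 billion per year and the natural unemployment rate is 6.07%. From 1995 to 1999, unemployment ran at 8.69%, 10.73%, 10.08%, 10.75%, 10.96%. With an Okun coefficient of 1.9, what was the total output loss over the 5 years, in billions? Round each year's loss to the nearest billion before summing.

$4,381 billion

Year 1995: gap = -1.9 × (8.69 - 6.07) = -4.978%, loss ≈ 11054 × 4.978/100 ≈ 550.
Year 1996: gap = -1.9 × (10.73 - 6.07) = -8.854%, loss ≈ 11054 × 8.854/100 ≈ 979.
Year 1997: gap = -1.9 × (10.08 - 6.07) = -7.619%, loss ≈ 11054 × 7.619/100 ≈ 842.
Year 1998: gap = -1.9 × (10.75 - 6.07) = -8.892%, loss ≈ 11054 × 8.892/100 ≈ 983.
Year 1999: gap = -1.9 × (10.96 - 6.07) = -9.291%, loss ≈ 11054 × 9.291/100 ≈ 1027.
Total lost output = 550 + 979 + 842 + 983 + 1027 = 4381 billion.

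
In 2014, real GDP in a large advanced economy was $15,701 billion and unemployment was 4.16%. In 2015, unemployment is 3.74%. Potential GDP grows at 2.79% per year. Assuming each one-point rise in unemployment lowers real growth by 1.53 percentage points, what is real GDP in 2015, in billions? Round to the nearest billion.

$16,240 billion

Δu = 3.74 - 4.16 = -0.42 points.
Okun's law (growth form): g_Y = g_Y* - β × Δu = 2.79 - 1.53 × (-0.42) = 2.79 + 0.6426 = 3.4326%.
Real GDP in the next year = 15701 × (1 + 3.4326/100) = 15701 × 1.034326 ≈ 16240 billion.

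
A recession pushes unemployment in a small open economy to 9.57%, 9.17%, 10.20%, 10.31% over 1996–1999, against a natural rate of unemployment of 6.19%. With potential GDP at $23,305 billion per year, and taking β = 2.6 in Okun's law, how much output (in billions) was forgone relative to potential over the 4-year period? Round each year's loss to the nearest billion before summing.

$8,780 billion

Year 1996: gap = -2.6 × (9.57 - 6.19) = -8.788%, loss ≈ 23305 × 8.788/100 ≈ 2048.
Year 1997: gap = -2.6 × (9.17 - 6.19) = -7.748%, loss ≈ 23305 × 7.748/100 ≈ 1806.
Year 1998: gap = -2.6 × (10.2 - 6.19) = -10.426%, loss ≈ 23305 × 10.426/100 ≈ 2430.
Year 1999: gap = -2.6 × (10.31 - 6.19) = -10.712%, loss ≈ 23305 × 10.712/100 ≈ 2496.
Total lost output = 2048 + 1806 + 2430 + 2496 = 8780 billion.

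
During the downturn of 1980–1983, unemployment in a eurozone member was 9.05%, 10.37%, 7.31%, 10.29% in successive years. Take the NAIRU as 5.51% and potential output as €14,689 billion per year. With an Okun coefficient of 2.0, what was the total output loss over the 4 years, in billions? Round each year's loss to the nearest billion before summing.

€4,401 billion

Year 1980: gap = -2.0 × (9.05 - 5.51) = -7.08%, loss ≈ 14689 × 7.08/100 ≈ 1040.
Year 1981: gap = -2.0 × (10.37 - 5.51) = -9.72%, loss ≈ 14689 × 9.72/100 ≈ 1428.
Year 1982: gap = -2.0 × (7.31 - 5.51) = -3.6%, loss ≈ 14689 × 3.6/100 ≈ 529.
Year 1983: gap = -2.0 × (10.29 - 5.51) = -9.56%, loss ≈ 14689 × 9.56/100 ≈ 1404.
Total lost output = 1040 + 1428 + 529 + 1404 = 4401 billion.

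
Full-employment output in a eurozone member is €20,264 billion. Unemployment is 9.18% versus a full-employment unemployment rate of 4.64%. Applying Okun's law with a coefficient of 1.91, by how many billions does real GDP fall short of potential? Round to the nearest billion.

Output gap = -1.91 × (9.18 - 4.64) = -1.91 × 4.54 = -8.6714%.
Actual GDP ≈ 20264 × 0.913286 ≈ 18507 billion, so the shortfall is 20264 - 18507 = 1757 billion.

€1,757 billion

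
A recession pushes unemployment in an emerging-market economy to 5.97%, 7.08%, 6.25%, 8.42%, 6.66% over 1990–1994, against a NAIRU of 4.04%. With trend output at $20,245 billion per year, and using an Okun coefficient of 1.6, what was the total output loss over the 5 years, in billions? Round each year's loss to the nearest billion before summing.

Year 1990: gap = -1.6 × (5.97 - 4.04) = -3.088%, loss ≈ 20245 × 3.088/100 ≈ 625.
Year 1991: gap = -1.6 × (7.08 - 4.04) = -4.864%, loss ≈ 20245 × 4.864/100 ≈ 985.
Year 1992: gap = -1.6 × (6.25 - 4.04) = -3.536%, loss ≈ 20245 × 3.536/100 ≈ 716.
Year 1993: gap = -1.6 × (8.42 - 4.04) = -7.008%, loss ≈ 20245 × 7.008/100 ≈ 1419.
Year 1994: gap = -1.6 × (6.66 - 4.04) = -4.192%, loss ≈ 20245 × 4.192/100 ≈ 849.
Total lost output = 625 + 985 + 716 + 1419 + 849 = 4594 billion.

$4,594 billion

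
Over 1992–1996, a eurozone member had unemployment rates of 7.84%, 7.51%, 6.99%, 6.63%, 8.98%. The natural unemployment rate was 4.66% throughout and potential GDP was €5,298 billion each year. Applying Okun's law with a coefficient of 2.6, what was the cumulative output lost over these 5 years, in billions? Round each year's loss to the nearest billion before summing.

Year 1992: gap = -2.6 × (7.84 - 4.66) = -8.268%, loss ≈ 5298 × 8.268/100 ≈ 438.
Year 1993: gap = -2.6 × (7.51 - 4.66) = -7.41%, loss ≈ 5298 × 7.41/100 ≈ 393.
Year 1994: gap = -2.6 × (6.99 - 4.66) = -6.058%, loss ≈ 5298 × 6.058/100 ≈ 321.
Year 1995: gap = -2.6 × (6.63 - 4.66) = -5.122%, loss ≈ 5298 × 5.122/100 ≈ 271.
Year 1996: gap = -2.6 × (8.98 - 4.66) = -11.232%, loss ≈ 5298 × 11.232/100 ≈ 595.
Total lost output = 438 + 393 + 321 + 271 + 595 = 2018 billion.

€2,018 billion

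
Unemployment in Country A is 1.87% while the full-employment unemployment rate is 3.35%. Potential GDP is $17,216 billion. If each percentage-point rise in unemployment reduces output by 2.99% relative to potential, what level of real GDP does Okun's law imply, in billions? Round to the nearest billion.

Unemployment gap = 1.87 - 3.35 = -1.48 points, so the output gap is -2.99 × (-1.48) = 4.4252%.
Actual GDP = 17216 × (1 + 4.4252/100) = 17216 × 1.044252 ≈ 17978 billion.

$17,978 billion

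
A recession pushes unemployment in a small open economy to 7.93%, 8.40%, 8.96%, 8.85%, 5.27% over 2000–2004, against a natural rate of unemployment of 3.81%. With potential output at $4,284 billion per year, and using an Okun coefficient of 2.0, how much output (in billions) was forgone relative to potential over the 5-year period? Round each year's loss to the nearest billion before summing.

Year 2000: gap = -2.0 × (7.93 - 3.81) = -8.24%, loss ≈ 4284 × 8.24/100 ≈ 353.
Year 2001: gap = -2.0 × (8.4 - 3.81) = -9.18%, loss ≈ 4284 × 9.18/100 ≈ 393.
Year 2002: gap = -2.0 × (8.96 - 3.81) = -10.3%, loss ≈ 4284 × 10.3/100 ≈ 441.
Year 2003: gap = -2.0 × (8.85 - 3.81) = -10.08%, loss ≈ 4284 × 10.08/100 ≈ 432.
Year 2004: gap = -2.0 × (5.27 - 3.81) = -2.92%, loss ≈ 4284 × 2.92/100 ≈ 125.
Total lost output = 353 + 393 + 441 + 432 + 125 = 1744 billion.

$1,744 billion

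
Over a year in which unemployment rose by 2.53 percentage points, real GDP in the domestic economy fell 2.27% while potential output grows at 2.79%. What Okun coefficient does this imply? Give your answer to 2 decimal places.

Growth form: g_Y = g_Y* - β × Δu, so β = (g_Y* - g_Y)/Δu.
β = (2.79 + 2.27)/2.53 = 5.06/2.53 = 2.00.

β ≈ 2.00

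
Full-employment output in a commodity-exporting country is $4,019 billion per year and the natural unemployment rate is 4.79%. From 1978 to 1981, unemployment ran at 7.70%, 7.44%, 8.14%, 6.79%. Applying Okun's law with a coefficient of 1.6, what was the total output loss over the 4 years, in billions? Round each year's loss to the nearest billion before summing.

Year 1978: gap = -1.6 × (7.7 - 4.79) = -4.656%, loss ≈ 4019 × 4.656/100 ≈ 187.
Year 1979: gap = -1.6 × (7.44 - 4.79) = -4.24%, loss ≈ 4019 × 4.24/100 ≈ 170.
Year 1980: gap = -1.6 × (8.14 - 4.79) = -5.36%, loss ≈ 4019 × 5.36/100 ≈ 215.
Year 1981: gap = -1.6 × (6.79 - 4.79) = -3.2%, loss ≈ 4019 × 3.2/100 ≈ 129.
Total lost output = 187 + 170 + 215 + 129 = 701 billion.

$701 billion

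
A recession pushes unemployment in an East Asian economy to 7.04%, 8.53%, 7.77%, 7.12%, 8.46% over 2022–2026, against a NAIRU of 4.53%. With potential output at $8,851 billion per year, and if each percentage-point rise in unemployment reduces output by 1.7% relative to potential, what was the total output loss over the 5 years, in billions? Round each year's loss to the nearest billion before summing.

Year 2022: gap = -1.7 × (7.04 - 4.53) = -4.267%, loss ≈ 8851 × 4.267/100 ≈ 378.
Year 2023: gap = -1.7 × (8.53 - 4.53) = -6.8%, loss ≈ 8851 × 6.8/100 ≈ 602.
Year 2024: gap = -1.7 × (7.77 - 4.53) = -5.508%, loss ≈ 8851 × 5.508/100 ≈ 488.
Year 2025: gap = -1.7 × (7.12 - 4.53) = -4.403%, loss ≈ 8851 × 4.403/100 ≈ 390.
Year 2026: gap = -1.7 × (8.46 - 4.53) = -6.681%, loss ≈ 8851 × 6.681/100 ≈ 591.
Total lost output = 378 + 602 + 488 + 390 + 591 = 2449 billion.

$2,449 billion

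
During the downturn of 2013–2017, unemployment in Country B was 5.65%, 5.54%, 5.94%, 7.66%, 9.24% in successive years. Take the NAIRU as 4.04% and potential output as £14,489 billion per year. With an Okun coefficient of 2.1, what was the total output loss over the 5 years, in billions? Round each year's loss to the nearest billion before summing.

Year 2013: gap = -2.1 × (5.65 - 4.04) = -3.381%, loss ≈ 14489 × 3.381/100 ≈ 490.
Year 2014: gap = -2.1 × (5.54 - 4.04) = -3.15%, loss ≈ 14489 × 3.15/100 ≈ 456.
Year 2015: gap = -2.1 × (5.94 - 4.04) = -3.99%, loss ≈ 14489 × 3.99/100 ≈ 578.
Year 2016: gap = -2.1 × (7.66 - 4.04) = -7.602%, loss ≈ 14489 × 7.602/100 ≈ 1101.
Year 2017: gap = -2.1 × (9.24 - 4.04) = -10.92%, loss ≈ 14489 × 10.92/100 ≈ 1582.
Total lost output = 490 + 456 + 578 + 1101 + 1582 = 4207 billion.

£4,207 billion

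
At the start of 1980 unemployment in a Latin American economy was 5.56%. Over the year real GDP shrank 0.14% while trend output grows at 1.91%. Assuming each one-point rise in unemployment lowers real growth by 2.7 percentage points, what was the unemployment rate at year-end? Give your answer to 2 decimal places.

6.32%

Growth-rate Okun's law: g_Y = g_Y* - β × Δu, so Δu = (g_Y* - g_Y)/β.
Δu = (1.91 + 0.14)/2.7 = 2.05/2.7 = 0.76 percentage points.
Year-end unemployment = 5.56 + 0.76 = 6.32%.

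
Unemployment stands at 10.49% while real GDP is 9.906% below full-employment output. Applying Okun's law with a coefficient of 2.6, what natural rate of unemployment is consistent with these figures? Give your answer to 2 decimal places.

From Okun's law, u - u* = -(output gap)/β = -(-9.906)/2.6 = 3.81 points.
So u* = 10.49 - 3.81 = 6.68%.

6.68%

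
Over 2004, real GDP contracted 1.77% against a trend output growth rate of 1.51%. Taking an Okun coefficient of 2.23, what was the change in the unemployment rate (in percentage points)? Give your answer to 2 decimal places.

1.47 percentage points

Growth-rate Okun's law: g_Y = g_Y* - β × Δu, so Δu = (g_Y* - g_Y)/β.
Δu = (1.51 + 1.77)/2.23 = 3.28/2.23 = 1.47 percentage points.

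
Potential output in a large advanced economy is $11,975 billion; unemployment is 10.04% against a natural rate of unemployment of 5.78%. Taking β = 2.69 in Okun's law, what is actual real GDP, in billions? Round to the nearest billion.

$10,603 billion

Unemployment gap = 10.04 - 5.78 = 4.26 points, so the output gap is -2.69 × 4.26 = -11.4594%.
Actual GDP = 11975 × (1 - 11.4594/100) = 11975 × 0.885406 ≈ 10603 billion.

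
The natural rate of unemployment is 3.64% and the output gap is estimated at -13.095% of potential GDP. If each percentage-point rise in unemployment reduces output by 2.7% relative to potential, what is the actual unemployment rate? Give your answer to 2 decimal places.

From Okun's law, u - u* = -(output gap)/β = -(-13.095)/2.7 = 4.85 points.
So u = 3.64 + 4.85 = 8.49%.

8.49%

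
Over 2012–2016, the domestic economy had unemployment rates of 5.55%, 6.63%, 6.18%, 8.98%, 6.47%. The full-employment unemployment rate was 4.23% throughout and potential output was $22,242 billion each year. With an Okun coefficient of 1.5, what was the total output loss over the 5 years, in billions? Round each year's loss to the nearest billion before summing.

Year 2012: gap = -1.5 × (5.55 - 4.23) = -1.98%, loss ≈ 22242 × 1.98/100 ≈ 440.
Year 2013: gap = -1.5 × (6.63 - 4.23) = -3.6%, loss ≈ 22242 × 3.6/100 ≈ 801.
Year 2014: gap = -1.5 × (6.18 - 4.23) = -2.925%, loss ≈ 22242 × 2.925/100 ≈ 651.
Year 2015: gap = -1.5 × (8.98 - 4.23) = -7.125%, loss ≈ 22242 × 7.125/100 ≈ 1585.
Year 2016: gap = -1.5 × (6.47 - 4.23) = -3.36%, loss ≈ 22242 × 3.36/100 ≈ 747.
Total lost output = 440 + 801 + 651 + 1585 + 747 = 4224 billion.

$4,224 billion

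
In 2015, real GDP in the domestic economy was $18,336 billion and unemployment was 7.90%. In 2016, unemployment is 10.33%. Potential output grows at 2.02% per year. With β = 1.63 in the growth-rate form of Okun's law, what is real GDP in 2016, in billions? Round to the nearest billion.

Δu = 10.33 - 7.9 = 2.43 points.
Okun's law (growth form): g_Y = g_Y* - β × Δu = 2.02 - 1.63 × (2.43) = 2.02 - 3.9609 = -1.9409%.
Real GDP in the next year = 18336 × (1 - 1.9409/100) = 18336 × 0.980591 ≈ 17980 billion.

$17,980 billion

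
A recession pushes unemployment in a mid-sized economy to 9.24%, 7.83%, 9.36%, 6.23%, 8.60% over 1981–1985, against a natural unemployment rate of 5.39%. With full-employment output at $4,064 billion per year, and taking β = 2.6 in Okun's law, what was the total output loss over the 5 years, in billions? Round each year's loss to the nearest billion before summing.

$1,512 billion

Year 1981: gap = -2.6 × (9.24 - 5.39) = -10.01%, loss ≈ 4064 × 10.01/100 ≈ 407.
Year 1982: gap = -2.6 × (7.83 - 5.39) = -6.344%, loss ≈ 4064 × 6.344/100 ≈ 258.
Year 1983: gap = -2.6 × (9.36 - 5.39) = -10.322%, loss ≈ 4064 × 10.322/100 ≈ 419.
Year 1984: gap = -2.6 × (6.23 - 5.39) = -2.184%, loss ≈ 4064 × 2.184/100 ≈ 89.
Year 1985: gap = -2.6 × (8.6 - 5.39) = -8.346%, loss ≈ 4064 × 8.346/100 ≈ 339.
Total lost output = 407 + 258 + 419 + 89 + 339 = 1512 billion.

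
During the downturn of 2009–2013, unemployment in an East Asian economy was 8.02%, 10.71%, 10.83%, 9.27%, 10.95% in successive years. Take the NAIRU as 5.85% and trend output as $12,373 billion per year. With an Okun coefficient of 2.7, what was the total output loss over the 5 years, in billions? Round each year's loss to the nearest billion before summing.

Year 2009: gap = -2.7 × (8.02 - 5.85) = -5.859%, loss ≈ 12373 × 5.859/100 ≈ 725.
Year 2010: gap = -2.7 × (10.71 - 5.85) = -13.122%, loss ≈ 12373 × 13.122/100 ≈ 1624.
Year 2011: gap = -2.7 × (10.83 - 5.85) = -13.446%, loss ≈ 12373 × 13.446/100 ≈ 1664.
Year 2012: gap = -2.7 × (9.27 - 5.85) = -9.234%, loss ≈ 12373 × 9.234/100 ≈ 1143.
Year 2013: gap = -2.7 × (10.95 - 5.85) = -13.77%, loss ≈ 12373 × 13.77/100 ≈ 1704.
Total lost output = 725 + 1624 + 1664 + 1143 + 1704 = 6860 billion.

$6,860 billion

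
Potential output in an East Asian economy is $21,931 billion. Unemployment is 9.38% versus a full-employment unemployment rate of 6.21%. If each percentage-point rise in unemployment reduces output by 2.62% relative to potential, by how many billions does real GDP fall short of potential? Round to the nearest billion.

Output gap = -2.62 × (9.38 - 6.21) = -2.62 × 3.17 = -8.3054%.
Actual GDP ≈ 21931 × 0.916946 ≈ 20110 billion, so the shortfall is 21931 - 20110 = 1821 billion.

$1,821 billion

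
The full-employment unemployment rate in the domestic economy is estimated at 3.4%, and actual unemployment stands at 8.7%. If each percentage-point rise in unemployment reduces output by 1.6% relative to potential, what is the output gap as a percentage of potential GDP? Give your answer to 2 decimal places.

The unemployment gap is 8.7 - 3.4 = 5.3 percentage points.
Okun's law gives an output gap of -1.6 × 5.3 = -8.48%, i.e. 8.48% below potential.

-8.48%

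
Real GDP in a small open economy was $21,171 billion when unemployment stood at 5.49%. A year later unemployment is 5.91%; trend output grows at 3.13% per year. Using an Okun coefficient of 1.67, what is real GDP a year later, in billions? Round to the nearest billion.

Δu = 5.91 - 5.49 = 0.42 points.
Okun's law (growth form): g_Y = g_Y* - β × Δu = 3.13 - 1.67 × (0.42) = 3.13 - 0.7014 = 2.4286%.
Real GDP in the next year = 21171 × (1 + 2.4286/100) = 21171 × 1.024286 ≈ 21685 billion.

$21,685 billion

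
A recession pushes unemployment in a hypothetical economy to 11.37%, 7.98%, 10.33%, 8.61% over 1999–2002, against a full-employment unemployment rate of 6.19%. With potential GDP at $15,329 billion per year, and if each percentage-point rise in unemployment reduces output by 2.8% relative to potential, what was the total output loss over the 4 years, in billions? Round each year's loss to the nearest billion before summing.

$5,807 billion

Year 1999: gap = -2.8 × (11.37 - 6.19) = -14.504%, loss ≈ 15329 × 14.504/100 ≈ 2223.
Year 2000: gap = -2.8 × (7.98 - 6.19) = -5.012%, loss ≈ 15329 × 5.012/100 ≈ 768.
Year 2001: gap = -2.8 × (10.33 - 6.19) = -11.592%, loss ≈ 15329 × 11.592/100 ≈ 1777.
Year 2002: gap = -2.8 × (8.61 - 6.19) = -6.776%, loss ≈ 15329 × 6.776/100 ≈ 1039.
Total lost output = 2223 + 768 + 1777 + 1039 = 5807 billion.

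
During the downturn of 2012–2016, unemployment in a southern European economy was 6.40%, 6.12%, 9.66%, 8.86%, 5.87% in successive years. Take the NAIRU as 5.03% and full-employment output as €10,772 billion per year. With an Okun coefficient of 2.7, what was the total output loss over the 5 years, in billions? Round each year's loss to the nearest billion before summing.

€3,420 billion

Year 2012: gap = -2.7 × (6.4 - 5.03) = -3.699%, loss ≈ 10772 × 3.699/100 ≈ 398.
Year 2013: gap = -2.7 × (6.12 - 5.03) = -2.943%, loss ≈ 10772 × 2.943/100 ≈ 317.
Year 2014: gap = -2.7 × (9.66 - 5.03) = -12.501%, loss ≈ 10772 × 12.501/100 ≈ 1347.
Year 2015: gap = -2.7 × (8.86 - 5.03) = -10.341%, loss ≈ 10772 × 10.341/100 ≈ 1114.
Year 2016: gap = -2.7 × (5.87 - 5.03) = -2.268%, loss ≈ 10772 × 2.268/100 ≈ 244.
Total lost output = 398 + 317 + 1347 + 1114 + 244 = 3420 billion.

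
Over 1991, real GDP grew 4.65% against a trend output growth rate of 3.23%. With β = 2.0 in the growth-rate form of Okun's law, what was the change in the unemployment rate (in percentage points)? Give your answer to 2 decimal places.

-0.71 percentage points

Growth-rate Okun's law: g_Y = g_Y* - β × Δu, so Δu = (g_Y* - g_Y)/β.
Δu = (3.23 - 4.65)/2.0 = -1.42/2.0 = -0.71 percentage points.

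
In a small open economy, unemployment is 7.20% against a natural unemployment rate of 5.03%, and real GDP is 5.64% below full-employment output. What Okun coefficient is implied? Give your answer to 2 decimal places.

β ≈ 2.60

Okun's law: output gap = -β × (u - u*).
-5.64 = -β × (7.2 - 5.03) = -β × 2.17, so β = 5.64/2.17 = 2.60.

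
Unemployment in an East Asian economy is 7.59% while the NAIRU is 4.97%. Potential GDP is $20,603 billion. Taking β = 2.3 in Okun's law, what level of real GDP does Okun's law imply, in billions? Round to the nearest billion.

$19,361 billion

Unemployment gap = 7.59 - 4.97 = 2.62 points, so the output gap is -2.3 × 2.62 = -6.026%.
Actual GDP = 20603 × (1 - 6.026/100) = 20603 × 0.93974 ≈ 19361 billion.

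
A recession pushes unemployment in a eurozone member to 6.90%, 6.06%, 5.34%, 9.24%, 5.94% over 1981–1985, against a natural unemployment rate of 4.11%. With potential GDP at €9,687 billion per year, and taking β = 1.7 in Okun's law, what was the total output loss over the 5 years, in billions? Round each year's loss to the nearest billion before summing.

€2,129 billion

Year 1981: gap = -1.7 × (6.9 - 4.11) = -4.743%, loss ≈ 9687 × 4.743/100 ≈ 459.
Year 1982: gap = -1.7 × (6.06 - 4.11) = -3.315%, loss ≈ 9687 × 3.315/100 ≈ 321.
Year 1983: gap = -1.7 × (5.34 - 4.11) = -2.091%, loss ≈ 9687 × 2.091/100 ≈ 203.
Year 1984: gap = -1.7 × (9.24 - 4.11) = -8.721%, loss ≈ 9687 × 8.721/100 ≈ 845.
Year 1985: gap = -1.7 × (5.94 - 4.11) = -3.111%, loss ≈ 9687 × 3.111/100 ≈ 301.
Total lost output = 459 + 321 + 203 + 845 + 301 = 2129 billion.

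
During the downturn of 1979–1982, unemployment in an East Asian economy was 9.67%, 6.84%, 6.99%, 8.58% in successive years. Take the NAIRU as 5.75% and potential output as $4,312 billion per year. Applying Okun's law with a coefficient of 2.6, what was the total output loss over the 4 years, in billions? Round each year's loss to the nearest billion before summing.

Year 1979: gap = -2.6 × (9.67 - 5.75) = -10.192%, loss ≈ 4312 × 10.192/100 ≈ 439.
Year 1980: gap = -2.6 × (6.84 - 5.75) = -2.834%, loss ≈ 4312 × 2.834/100 ≈ 122.
Year 1981: gap = -2.6 × (6.99 - 5.75) = -3.224%, loss ≈ 4312 × 3.224/100 ≈ 139.
Year 1982: gap = -2.6 × (8.58 - 5.75) = -7.358%, loss ≈ 4312 × 7.358/100 ≈ 317.
Total lost output = 439 + 122 + 139 + 317 = 1017 billion.

$1,017 billion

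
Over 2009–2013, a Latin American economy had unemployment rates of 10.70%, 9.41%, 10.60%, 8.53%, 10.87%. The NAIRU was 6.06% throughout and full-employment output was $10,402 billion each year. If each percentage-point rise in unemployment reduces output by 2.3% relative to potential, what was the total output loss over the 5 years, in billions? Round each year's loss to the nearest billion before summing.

Year 2009: gap = -2.3 × (10.7 - 6.06) = -10.672%, loss ≈ 10402 × 10.672/100 ≈ 1110.
Year 2010: gap = -2.3 × (9.41 - 6.06) = -7.705%, loss ≈ 10402 × 7.705/100 ≈ 801.
Year 2011: gap = -2.3 × (10.6 - 6.06) = -10.442%, loss ≈ 10402 × 10.442/100 ≈ 1086.
Year 2012: gap = -2.3 × (8.53 - 6.06) = -5.681%, loss ≈ 10402 × 5.681/100 ≈ 591.
Year 2013: gap = -2.3 × (10.87 - 6.06) = -11.063%, loss ≈ 10402 × 11.063/100 ≈ 1151.
Total lost output = 1110 + 801 + 1086 + 591 + 1151 = 4739 billion.

$4,739 billion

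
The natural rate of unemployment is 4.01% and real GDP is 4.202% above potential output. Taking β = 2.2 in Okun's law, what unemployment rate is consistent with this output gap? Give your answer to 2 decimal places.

From Okun's law, u - u* = -(output gap)/β = -(4.202)/2.2 = -1.91 points.
So u = 4.01 - 1.91 = 2.10%.

2.10%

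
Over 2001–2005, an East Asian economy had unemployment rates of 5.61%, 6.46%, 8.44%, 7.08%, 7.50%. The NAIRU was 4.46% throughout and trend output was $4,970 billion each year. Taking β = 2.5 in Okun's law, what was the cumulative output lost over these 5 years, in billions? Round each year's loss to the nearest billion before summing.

$1,591 billion

Year 2001: gap = -2.5 × (5.61 - 4.46) = -2.875%, loss ≈ 4970 × 2.875/100 ≈ 143.
Year 2002: gap = -2.5 × (6.46 - 4.46) = -5%, loss ≈ 4970 × 5/100 ≈ 249.
Year 2003: gap = -2.5 × (8.44 - 4.46) = -9.95%, loss ≈ 4970 × 9.95/100 ≈ 495.
Year 2004: gap = -2.5 × (7.08 - 4.46) = -6.55%, loss ≈ 4970 × 6.55/100 ≈ 326.
Year 2005: gap = -2.5 × (7.5 - 4.46) = -7.6%, loss ≈ 4970 × 7.6/100 ≈ 378.
Total lost output = 143 + 249 + 495 + 326 + 378 = 1591 billion.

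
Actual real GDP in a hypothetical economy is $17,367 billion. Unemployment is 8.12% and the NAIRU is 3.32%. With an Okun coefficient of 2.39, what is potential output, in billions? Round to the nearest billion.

$19,618 billion

Unemployment gap = 8.12 - 3.32 = 4.8 points, so output gap = -2.39 × 4.8 = -11.472%.
Since Y = Y* × (1 + gap/100), Y* = 17367/0.88528 ≈ 19618 billion.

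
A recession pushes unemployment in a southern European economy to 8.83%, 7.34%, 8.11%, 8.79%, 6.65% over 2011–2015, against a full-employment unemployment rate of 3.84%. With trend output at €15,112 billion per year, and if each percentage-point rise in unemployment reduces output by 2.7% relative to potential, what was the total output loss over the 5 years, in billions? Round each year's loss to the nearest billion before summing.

Year 2011: gap = -2.7 × (8.83 - 3.84) = -13.473%, loss ≈ 15112 × 13.473/100 ≈ 2036.
Year 2012: gap = -2.7 × (7.34 - 3.84) = -9.45%, loss ≈ 15112 × 9.45/100 ≈ 1428.
Year 2013: gap = -2.7 × (8.11 - 3.84) = -11.529%, loss ≈ 15112 × 11.529/100 ≈ 1742.
Year 2014: gap = -2.7 × (8.79 - 3.84) = -13.365%, loss ≈ 15112 × 13.365/100 ≈ 2020.
Year 2015: gap = -2.7 × (6.65 - 3.84) = -7.587%, loss ≈ 15112 × 7.587/100 ≈ 1147.
Total lost output = 2036 + 1428 + 1742 + 2020 + 1147 = 8373 billion.

€8,373 billion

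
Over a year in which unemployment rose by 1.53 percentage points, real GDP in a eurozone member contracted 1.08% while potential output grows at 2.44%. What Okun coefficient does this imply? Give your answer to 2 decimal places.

Growth form: g_Y = g_Y* - β × Δu, so β = (g_Y* - g_Y)/Δu.
β = (2.44 + 1.08)/1.53 = 3.52/1.53 = 2.30.

β ≈ 2.30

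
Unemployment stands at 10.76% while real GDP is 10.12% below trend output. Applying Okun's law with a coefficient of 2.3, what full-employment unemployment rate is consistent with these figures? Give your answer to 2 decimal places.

From Okun's law, u - u* = -(output gap)/β = -(-10.12)/2.3 = 4.4 points.
So u* = 10.76 - 4.4 = 6.36%.

6.36%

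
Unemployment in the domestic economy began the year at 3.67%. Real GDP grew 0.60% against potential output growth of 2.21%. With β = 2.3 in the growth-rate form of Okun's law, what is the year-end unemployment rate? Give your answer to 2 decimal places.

4.37%

Growth-rate Okun's law: g_Y = g_Y* - β × Δu, so Δu = (g_Y* - g_Y)/β.
Δu = (2.21 - 0.6)/2.3 = 1.61/2.3 = 0.70 percentage points.
Year-end unemployment = 3.67 + 0.7 = 4.37%.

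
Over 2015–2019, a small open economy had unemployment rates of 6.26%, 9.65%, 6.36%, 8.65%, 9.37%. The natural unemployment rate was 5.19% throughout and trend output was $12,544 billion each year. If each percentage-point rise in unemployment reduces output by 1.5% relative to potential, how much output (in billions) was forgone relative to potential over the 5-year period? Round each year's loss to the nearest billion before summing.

Year 2015: gap = -1.5 × (6.26 - 5.19) = -1.605%, loss ≈ 12544 × 1.605/100 ≈ 201.
Year 2016: gap = -1.5 × (9.65 - 5.19) = -6.69%, loss ≈ 12544 × 6.69/100 ≈ 839.
Year 2017: gap = -1.5 × (6.36 - 5.19) = -1.755%, loss ≈ 12544 × 1.755/100 ≈ 220.
Year 2018: gap = -1.5 × (8.65 - 5.19) = -5.19%, loss ≈ 12544 × 5.19/100 ≈ 651.
Year 2019: gap = -1.5 × (9.37 - 5.19) = -6.27%, loss ≈ 12544 × 6.27/100 ≈ 787.
Total lost output = 201 + 839 + 220 + 651 + 787 = 2698 billion.

$2,698 billion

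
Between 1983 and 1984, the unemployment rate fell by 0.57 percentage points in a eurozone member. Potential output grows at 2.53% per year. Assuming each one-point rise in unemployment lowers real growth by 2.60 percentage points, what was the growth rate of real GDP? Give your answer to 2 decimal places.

4.01%

Growth-rate Okun's law: g_Y = g_Y* - β × Δu.
g_Y = 2.53 - 2.60 × (-0.57) = 2.53 + 1.482 = 4.012%, i.e. 4.01% to 2 d.p.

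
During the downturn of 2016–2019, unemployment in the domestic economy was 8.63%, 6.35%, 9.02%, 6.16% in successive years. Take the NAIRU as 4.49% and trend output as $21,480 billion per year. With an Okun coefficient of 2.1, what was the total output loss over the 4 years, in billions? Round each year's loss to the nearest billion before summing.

Year 2016: gap = -2.1 × (8.63 - 4.49) = -8.694%, loss ≈ 21480 × 8.694/100 ≈ 1867.
Year 2017: gap = -2.1 × (6.35 - 4.49) = -3.906%, loss ≈ 21480 × 3.906/100 ≈ 839.
Year 2018: gap = -2.1 × (9.02 - 4.49) = -9.513%, loss ≈ 21480 × 9.513/100 ≈ 2043.
Year 2019: gap = -2.1 × (6.16 - 4.49) = -3.507%, loss ≈ 21480 × 3.507/100 ≈ 753.
Total lost output = 1867 + 839 + 2043 + 753 = 5502 billion.

$5,502 billion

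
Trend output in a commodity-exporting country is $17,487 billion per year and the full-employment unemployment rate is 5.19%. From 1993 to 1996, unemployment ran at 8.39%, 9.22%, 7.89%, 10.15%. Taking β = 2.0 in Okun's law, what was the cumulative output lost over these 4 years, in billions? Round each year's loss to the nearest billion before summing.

$5,207 billion

Year 1993: gap = -2.0 × (8.39 - 5.19) = -6.4%, loss ≈ 17487 × 6.4/100 ≈ 1119.
Year 1994: gap = -2.0 × (9.22 - 5.19) = -8.06%, loss ≈ 17487 × 8.06/100 ≈ 1409.
Year 1995: gap = -2.0 × (7.89 - 5.19) = -5.4%, loss ≈ 17487 × 5.4/100 ≈ 944.
Year 1996: gap = -2.0 × (10.15 - 5.19) = -9.92%, loss ≈ 17487 × 9.92/100 ≈ 1735.
Total lost output = 1119 + 1409 + 944 + 1735 = 5207 billion.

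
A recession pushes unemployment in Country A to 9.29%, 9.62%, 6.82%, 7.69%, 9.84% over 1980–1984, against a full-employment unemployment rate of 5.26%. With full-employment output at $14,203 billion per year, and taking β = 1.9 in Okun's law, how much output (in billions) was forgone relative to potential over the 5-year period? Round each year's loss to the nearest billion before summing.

$4,578 billion

Year 1980: gap = -1.9 × (9.29 - 5.26) = -7.657%, loss ≈ 14203 × 7.657/100 ≈ 1088.
Year 1981: gap = -1.9 × (9.62 - 5.26) = -8.284%, loss ≈ 14203 × 8.284/100 ≈ 1177.
Year 1982: gap = -1.9 × (6.82 - 5.26) = -2.964%, loss ≈ 14203 × 2.964/100 ≈ 421.
Year 1983: gap = -1.9 × (7.69 - 5.26) = -4.617%, loss ≈ 14203 × 4.617/100 ≈ 656.
Year 1984: gap = -1.9 × (9.84 - 5.26) = -8.702%, loss ≈ 14203 × 8.702/100 ≈ 1236.
Total lost output = 1088 + 1177 + 421 + 656 + 1236 = 4578 billion.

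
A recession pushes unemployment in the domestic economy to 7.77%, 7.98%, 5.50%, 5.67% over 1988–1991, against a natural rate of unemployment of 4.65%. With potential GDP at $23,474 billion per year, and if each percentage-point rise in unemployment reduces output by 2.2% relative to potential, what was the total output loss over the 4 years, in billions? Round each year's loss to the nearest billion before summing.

$4,297 billion

Year 1988: gap = -2.2 × (7.77 - 4.65) = -6.864%, loss ≈ 23474 × 6.864/100 ≈ 1611.
Year 1989: gap = -2.2 × (7.98 - 4.65) = -7.326%, loss ≈ 23474 × 7.326/100 ≈ 1720.
Year 1990: gap = -2.2 × (5.5 - 4.65) = -1.87%, loss ≈ 23474 × 1.87/100 ≈ 439.
Year 1991: gap = -2.2 × (5.67 - 4.65) = -2.244%, loss ≈ 23474 × 2.244/100 ≈ 527.
Total lost output = 1611 + 1720 + 439 + 527 = 4297 billion.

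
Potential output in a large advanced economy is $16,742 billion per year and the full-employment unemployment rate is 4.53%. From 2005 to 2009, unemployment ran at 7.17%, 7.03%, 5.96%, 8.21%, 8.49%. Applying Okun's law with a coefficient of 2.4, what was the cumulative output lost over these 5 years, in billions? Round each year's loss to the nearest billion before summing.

$5,711 billion

Year 2005: gap = -2.4 × (7.17 - 4.53) = -6.336%, loss ≈ 16742 × 6.336/100 ≈ 1061.
Year 2006: gap = -2.4 × (7.03 - 4.53) = -6%, loss ≈ 16742 × 6/100 ≈ 1005.
Year 2007: gap = -2.4 × (5.96 - 4.53) = -3.432%, loss ≈ 16742 × 3.432/100 ≈ 575.
Year 2008: gap = -2.4 × (8.21 - 4.53) = -8.832%, loss ≈ 16742 × 8.832/100 ≈ 1479.
Year 2009: gap = -2.4 × (8.49 - 4.53) = -9.504%, loss ≈ 16742 × 9.504/100 ≈ 1591.
Total lost output = 1061 + 1005 + 575 + 1479 + 1591 = 5711 billion.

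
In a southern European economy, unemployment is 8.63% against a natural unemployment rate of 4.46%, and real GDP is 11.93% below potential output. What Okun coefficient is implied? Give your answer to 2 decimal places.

Okun's law: output gap = -β × (u - u*).
-11.93 = -β × (8.63 - 4.46) = -β × 4.17, so β = 11.93/4.17 = 2.86.

β ≈ 2.86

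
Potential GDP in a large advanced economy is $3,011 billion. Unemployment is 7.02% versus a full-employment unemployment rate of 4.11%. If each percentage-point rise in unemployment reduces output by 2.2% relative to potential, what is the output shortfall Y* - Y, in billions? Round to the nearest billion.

Output gap = -2.2 × (7.02 - 4.11) = -2.2 × 2.91 = -6.402%.
Actual GDP ≈ 3011 × 0.93598 ≈ 2818 billion, so the shortfall is 3011 - 2818 = 193 billion.

$193 billion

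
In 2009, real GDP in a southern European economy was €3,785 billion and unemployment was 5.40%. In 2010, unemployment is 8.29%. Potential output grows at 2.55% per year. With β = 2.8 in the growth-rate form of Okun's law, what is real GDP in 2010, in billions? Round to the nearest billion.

Δu = 8.29 - 5.4 = 2.89 points.
Okun's law (growth form): g_Y = g_Y* - β × Δu = 2.55 - 2.8 × (2.89) = 2.55 - 8.092 = -5.542%.
Real GDP in the next year = 3785 × (1 - 5.542/100) = 3785 × 0.94458 ≈ 3575 billion.

€3,575 billion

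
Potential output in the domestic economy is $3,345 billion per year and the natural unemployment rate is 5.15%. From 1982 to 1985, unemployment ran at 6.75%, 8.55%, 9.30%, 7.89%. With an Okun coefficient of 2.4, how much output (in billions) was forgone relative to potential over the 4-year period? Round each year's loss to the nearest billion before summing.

Year 1982: gap = -2.4 × (6.75 - 5.15) = -3.84%, loss ≈ 3345 × 3.84/100 ≈ 128.
Year 1983: gap = -2.4 × (8.55 - 5.15) = -8.16%, loss ≈ 3345 × 8.16/100 ≈ 273.
Year 1984: gap = -2.4 × (9.3 - 5.15) = -9.96%, loss ≈ 3345 × 9.96/100 ≈ 333.
Year 1985: gap = -2.4 × (7.89 - 5.15) = -6.576%, loss ≈ 3345 × 6.576/100 ≈ 220.
Total lost output = 128 + 273 + 333 + 220 = 954 billion.

$954 billion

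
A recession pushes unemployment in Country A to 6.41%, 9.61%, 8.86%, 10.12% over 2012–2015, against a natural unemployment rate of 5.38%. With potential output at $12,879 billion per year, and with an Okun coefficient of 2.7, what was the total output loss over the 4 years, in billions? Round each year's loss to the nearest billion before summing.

$4,687 billion

Year 2012: gap = -2.7 × (6.41 - 5.38) = -2.781%, loss ≈ 12879 × 2.781/100 ≈ 358.
Year 2013: gap = -2.7 × (9.61 - 5.38) = -11.421%, loss ≈ 12879 × 11.421/100 ≈ 1471.
Year 2014: gap = -2.7 × (8.86 - 5.38) = -9.396%, loss ≈ 12879 × 9.396/100 ≈ 1210.
Year 2015: gap = -2.7 × (10.12 - 5.38) = -12.798%, loss ≈ 12879 × 12.798/100 ≈ 1648.
Total lost output = 358 + 1471 + 1210 + 1648 = 4687 billion.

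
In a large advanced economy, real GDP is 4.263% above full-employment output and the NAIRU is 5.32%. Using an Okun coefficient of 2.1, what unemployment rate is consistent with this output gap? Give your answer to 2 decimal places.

From Okun's law, u - u* = -(output gap)/β = -(4.263)/2.1 = -2.03 points.
So u = 5.32 - 2.03 = 3.29%.

3.29%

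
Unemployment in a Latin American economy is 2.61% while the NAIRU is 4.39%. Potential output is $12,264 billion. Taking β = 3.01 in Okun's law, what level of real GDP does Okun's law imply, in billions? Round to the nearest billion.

$12,921 billion

Unemployment gap = 2.61 - 4.39 = -1.78 points, so the output gap is -3.01 × (-1.78) = 5.3578%.
Actual GDP = 12264 × (1 + 5.3578/100) = 12264 × 1.053578 ≈ 12921 billion.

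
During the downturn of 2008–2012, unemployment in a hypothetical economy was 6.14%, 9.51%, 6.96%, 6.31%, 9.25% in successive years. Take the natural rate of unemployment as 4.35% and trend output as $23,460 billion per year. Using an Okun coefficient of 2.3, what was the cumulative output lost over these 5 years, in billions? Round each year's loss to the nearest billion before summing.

Year 2008: gap = -2.3 × (6.14 - 4.35) = -4.117%, loss ≈ 23460 × 4.117/100 ≈ 966.
Year 2009: gap = -2.3 × (9.51 - 4.35) = -11.868%, loss ≈ 23460 × 11.868/100 ≈ 2784.
Year 2010: gap = -2.3 × (6.96 - 4.35) = -6.003%, loss ≈ 23460 × 6.003/100 ≈ 1408.
Year 2011: gap = -2.3 × (6.31 - 4.35) = -4.508%, loss ≈ 23460 × 4.508/100 ≈ 1058.
Year 2012: gap = -2.3 × (9.25 - 4.35) = -11.27%, loss ≈ 23460 × 11.27/100 ≈ 2644.
Total lost output = 966 + 2784 + 1408 + 1058 + 2644 = 8860 billion.

$8,860 billion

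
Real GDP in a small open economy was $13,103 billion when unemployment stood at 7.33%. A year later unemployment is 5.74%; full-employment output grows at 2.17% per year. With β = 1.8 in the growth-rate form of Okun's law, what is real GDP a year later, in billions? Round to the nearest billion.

$13,762 billion

Δu = 5.74 - 7.33 = -1.59 points.
Okun's law (growth form): g_Y = g_Y* - β × Δu = 2.17 - 1.8 × (-1.59) = 2.17 + 2.862 = 5.032%.
Real GDP in the next year = 13103 × (1 + 5.032/100) = 13103 × 1.05032 ≈ 13762 billion.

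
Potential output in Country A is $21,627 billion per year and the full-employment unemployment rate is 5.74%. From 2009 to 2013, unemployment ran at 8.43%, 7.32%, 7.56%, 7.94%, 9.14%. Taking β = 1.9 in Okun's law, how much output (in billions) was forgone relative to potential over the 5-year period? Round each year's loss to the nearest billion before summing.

Year 2009: gap = -1.9 × (8.43 - 5.74) = -5.111%, loss ≈ 21627 × 5.111/100 ≈ 1105.
Year 2010: gap = -1.9 × (7.32 - 5.74) = -3.002%, loss ≈ 21627 × 3.002/100 ≈ 649.
Year 2011: gap = -1.9 × (7.56 - 5.74) = -3.458%, loss ≈ 21627 × 3.458/100 ≈ 748.
Year 2012: gap = -1.9 × (7.94 - 5.74) = -4.18%, loss ≈ 21627 × 4.18/100 ≈ 904.
Year 2013: gap = -1.9 × (9.14 - 5.74) = -6.46%, loss ≈ 21627 × 6.46/100 ≈ 1397.
Total lost output = 1105 + 649 + 748 + 904 + 1397 = 4803 billion.

$4,803 billion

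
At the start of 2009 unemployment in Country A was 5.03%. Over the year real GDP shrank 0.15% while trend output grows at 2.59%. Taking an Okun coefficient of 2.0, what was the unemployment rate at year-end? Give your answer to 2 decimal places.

Growth-rate Okun's law: g_Y = g_Y* - β × Δu, so Δu = (g_Y* - g_Y)/β.
Δu = (2.59 + 0.15)/2.0 = 2.74/2.0 = 1.37 percentage points.
Year-end unemployment = 5.03 + 1.37 = 6.40%.

6.40%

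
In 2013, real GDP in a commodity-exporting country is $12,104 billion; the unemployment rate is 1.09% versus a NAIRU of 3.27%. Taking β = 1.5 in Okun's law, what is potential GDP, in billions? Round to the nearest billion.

$11,721 billion

Unemployment gap = 1.09 - 3.27 = -2.18 points, so output gap = -1.5 × (-2.18) = 3.27%.
Since Y = Y* × (1 + gap/100), Y* = 12104/1.0327 ≈ 11721 billion.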